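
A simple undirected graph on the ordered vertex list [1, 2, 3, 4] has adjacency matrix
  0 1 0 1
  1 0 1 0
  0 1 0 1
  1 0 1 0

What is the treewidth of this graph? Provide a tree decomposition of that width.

Treewidth 2.
One such decomposition:
Bags: B1 = {1, 2, 3}  B2 = {1, 3, 4}
Tree: B1–B2

Each bag holds 3 vertices, so the decomposition has width 2, which upper-bounds the treewidth. Since 1–2–3–4–1 is a cycle in G, G is not acyclic. Forests are exactly the graphs of treewidth ≤ 1, so tw(G) ≥ 2. Combining the bounds, tw(G) = 2.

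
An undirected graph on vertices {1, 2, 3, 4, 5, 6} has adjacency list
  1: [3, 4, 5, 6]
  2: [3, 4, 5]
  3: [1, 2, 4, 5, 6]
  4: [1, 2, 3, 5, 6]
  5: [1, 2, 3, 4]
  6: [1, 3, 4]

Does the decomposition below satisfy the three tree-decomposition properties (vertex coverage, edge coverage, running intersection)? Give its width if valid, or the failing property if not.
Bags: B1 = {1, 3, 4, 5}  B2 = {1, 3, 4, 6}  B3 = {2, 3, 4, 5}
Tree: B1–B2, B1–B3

Yes; width 3.

Checking the three conditions: (i) the bags cover all of {1, 2, 3, 4, 5, 6}; (ii) for each edge, some bag contains both endpoints; (iii) the bags containing any fixed vertex form a subtree. All hold, so the decomposition is valid with width 4 − 1 = 3.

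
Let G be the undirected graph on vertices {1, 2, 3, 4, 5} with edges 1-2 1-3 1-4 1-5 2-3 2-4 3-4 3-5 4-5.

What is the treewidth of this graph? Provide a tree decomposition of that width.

Each bag holds 4 vertices, so the decomposition has width 3, which upper-bounds the treewidth. For the lower bound, the 4 vertices {1, 2, 3, 4} are pairwise adjacent, and any tree decomposition puts a clique entirely inside one bag — forcing width ≥ 3. The upper and lower bounds meet at 3, so that is the treewidth.

Treewidth 3.
One such decomposition:
Bags: B1 = {1, 3, 4, 5}  B2 = {1, 2, 3, 4}
Tree: B1–B2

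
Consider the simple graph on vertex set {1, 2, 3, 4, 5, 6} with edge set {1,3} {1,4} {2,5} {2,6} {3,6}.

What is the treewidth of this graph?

A width-1 tree decomposition is:
Bags: B1 = {2, 5}  B2 = {2, 6}  B3 = {3, 6}  B4 = {1, 3}  B5 = {1, 4}
Tree: B1–B2, B2–B3, B3–B4, B4–B5
The largest bag has 2 vertices, giving width 1; this decomposition certifies tw(G) ≤ 1. G has an edge, so its treewidth is at least 1. Combining the bounds, tw(G) = 1.

1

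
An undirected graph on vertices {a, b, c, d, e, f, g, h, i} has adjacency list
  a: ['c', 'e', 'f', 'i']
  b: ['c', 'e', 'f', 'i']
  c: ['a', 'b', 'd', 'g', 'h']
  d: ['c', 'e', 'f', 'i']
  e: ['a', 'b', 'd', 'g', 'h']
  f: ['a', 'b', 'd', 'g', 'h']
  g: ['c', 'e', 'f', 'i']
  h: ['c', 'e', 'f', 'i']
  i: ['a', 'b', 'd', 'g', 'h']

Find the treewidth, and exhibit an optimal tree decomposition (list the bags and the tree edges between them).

Treewidth 4.
One optimal decomposition is:
Bags: B1 = {b, c, e, f, i}  B2 = {c, d, e, f, i}  B3 = {c, e, f, h, i}  B4 = {c, e, f, g, i}  B5 = {a, c, e, f, i}
Tree: B1–B2, B2–B3, B3–B4, B4–B5

The largest bag has 5 vertices, giving width 4; this decomposition certifies tw(G) ≤ 4. For the lower bound: the 5 vertex sets {b,e}, {d,f}, {h,i}, {c}, {g} are disjoint, each induces a connected subgraph, and every pair is joined by at least one edge of G. Contracting each set to a single vertex therefore yields K_{5} as a minor, and since treewidth is minor-monotone, tw(G) ≥ tw(K_{5}) = 4. Combining the bounds, tw(G) = 4.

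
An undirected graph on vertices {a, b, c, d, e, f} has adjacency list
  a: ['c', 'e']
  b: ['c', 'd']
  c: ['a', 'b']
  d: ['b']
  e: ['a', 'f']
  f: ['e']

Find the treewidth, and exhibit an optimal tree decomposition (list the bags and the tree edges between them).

The largest bag has 2 vertices, giving width 1; this decomposition certifies tw(G) ≤ 1. Since G has at least one edge (e.g. d–b), it is not an edgeless graph, so tw(G) ≥ 1. The upper and lower bounds meet at 1, so that is the treewidth.

Treewidth 1.
One such decomposition:
Bags: B1 = {b, d}  B2 = {b, c}  B3 = {a, c}  B4 = {a, e}  B5 = {e, f}
Tree: B1–B2, B2–B3, B3–B4, B4–B5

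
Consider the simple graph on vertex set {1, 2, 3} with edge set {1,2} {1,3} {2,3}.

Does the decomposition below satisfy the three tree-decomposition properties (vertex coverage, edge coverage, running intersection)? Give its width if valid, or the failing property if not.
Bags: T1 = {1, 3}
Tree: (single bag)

A tree decomposition must satisfy three properties: every vertex lies in some bag; for every edge, both endpoints lie together in some bag; and for every vertex, the bags containing it form a connected subtree. Here vertex 2 appears in no bag, so the decomposition is invalid.

No — vertex 2 appears in no bag.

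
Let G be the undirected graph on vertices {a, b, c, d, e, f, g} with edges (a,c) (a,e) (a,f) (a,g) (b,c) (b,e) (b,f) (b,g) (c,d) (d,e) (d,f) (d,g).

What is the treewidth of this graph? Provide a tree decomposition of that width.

Treewidth 3.
One such decomposition:
Bags: B1 = {a, b, d, e}  B2 = {a, b, c, d}  B3 = {a, b, d, g}  B4 = {a, b, d, f}
Tree: B1–B2, B2–B3, B3–B4

The largest bag has 4 vertices, giving width 3; this decomposition certifies tw(G) ≤ 3. For the lower bound: the 4 vertex sets {b,e}, {c,d}, {a}, {g} are disjoint, each induces a connected subgraph, and every pair is joined by at least one edge of G. Contracting each set to a single vertex therefore yields K_{4} as a minor, and since treewidth is minor-monotone, tw(G) ≥ tw(K_{4}) = 3. Therefore the treewidth is 3.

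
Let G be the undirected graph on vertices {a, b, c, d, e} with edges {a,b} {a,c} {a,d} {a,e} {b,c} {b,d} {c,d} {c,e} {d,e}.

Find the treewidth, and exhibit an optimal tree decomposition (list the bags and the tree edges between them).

Treewidth 3.
One optimal decomposition is:
Bags: B1 = {a, b, c, d}  B2 = {a, c, d, e}
Tree: B1–B2

Every bag has size at most 4, so the width is 4 − 1 = 3 and tw(G) ≤ 3. On the other hand G contains the 4-clique {a, c, d, e}. A clique must lie in a single bag of any decomposition, so no decomposition can have width below 3. The upper and lower bounds meet at 3, so that is the treewidth.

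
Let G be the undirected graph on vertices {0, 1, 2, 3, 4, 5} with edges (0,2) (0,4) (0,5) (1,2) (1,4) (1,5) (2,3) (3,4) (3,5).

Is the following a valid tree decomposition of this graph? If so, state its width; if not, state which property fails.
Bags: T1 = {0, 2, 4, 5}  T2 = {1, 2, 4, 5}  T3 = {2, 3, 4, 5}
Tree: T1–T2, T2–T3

Yes; width 3.

Vertex coverage: the bags together contain {0, 1, 2, 3, 4, 5}, the full vertex set. Edge coverage: each edge of G has both endpoints in at least one bag. Running intersection: for every vertex, the bags containing it form a connected subtree. All three properties hold, so this is a valid tree decomposition of width max|bag| − 1 = 3, and hence tw(G) ≤ 3.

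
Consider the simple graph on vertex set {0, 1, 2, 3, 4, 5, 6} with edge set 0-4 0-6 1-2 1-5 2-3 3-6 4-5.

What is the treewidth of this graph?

A width-2 tree decomposition is:
Bags: B1 = {1, 2, 3}  B2 = {1, 3, 6}  B3 = {0, 1, 6}  B4 = {0, 1, 4}  B5 = {1, 4, 5}
Tree: B1–B2, B2–B3, B3–B4, B4–B5
Each bag holds 3 vertices, so the decomposition has width 2, which upper-bounds the treewidth. The edges 1–2–3–6–0–4–5–1 form a cycle, so G is not a tree and its treewidth is at least 2. The upper and lower bounds meet at 2, so that is the treewidth.

2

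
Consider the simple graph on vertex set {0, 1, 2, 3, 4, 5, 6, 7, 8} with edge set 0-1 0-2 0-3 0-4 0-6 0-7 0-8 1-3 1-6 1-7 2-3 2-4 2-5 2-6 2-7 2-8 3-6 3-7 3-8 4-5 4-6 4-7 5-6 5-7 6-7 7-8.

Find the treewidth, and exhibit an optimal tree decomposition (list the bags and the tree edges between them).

Every bag has size at most 5, so the width is 5 − 1 = 4 and tw(G) ≤ 4. On the other hand G contains the 5-clique {0, 1, 3, 6, 7}. A clique must lie in a single bag of any decomposition, so no decomposition can have width below 4. Combining the bounds, tw(G) = 4.

Treewidth 4.
One such decomposition:
Bags: B1 = {0, 2, 3, 6, 7}  B2 = {0, 2, 3, 7, 8}  B3 = {0, 1, 3, 6, 7}  B4 = {0, 2, 4, 6, 7}  B5 = {2, 4, 5, 6, 7}
Tree: B1–B2, B1–B3, B1–B4, B4–B5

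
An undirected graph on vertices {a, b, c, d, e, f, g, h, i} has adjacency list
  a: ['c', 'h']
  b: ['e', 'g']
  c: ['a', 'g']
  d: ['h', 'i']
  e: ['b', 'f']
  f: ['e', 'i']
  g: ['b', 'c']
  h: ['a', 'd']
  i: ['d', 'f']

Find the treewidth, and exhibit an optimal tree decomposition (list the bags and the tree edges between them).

Treewidth 2.
One such decomposition:
Bags: B1 = {a, d, h}  B2 = {a, d, i}  B3 = {a, f, i}  B4 = {a, e, f}  B5 = {a, b, e}  B6 = {a, b, g}  B7 = {a, c, g}
Tree: B1–B2, B2–B3, B3–B4, B4–B5, B5–B6, B6–B7

Each bag holds 3 vertices, so the decomposition has width 2, which upper-bounds the treewidth. The edges a–h–d–i–f–e–b–g–c–a form a cycle, so G is not a tree and its treewidth is at least 2. Combining the bounds, tw(G) = 2.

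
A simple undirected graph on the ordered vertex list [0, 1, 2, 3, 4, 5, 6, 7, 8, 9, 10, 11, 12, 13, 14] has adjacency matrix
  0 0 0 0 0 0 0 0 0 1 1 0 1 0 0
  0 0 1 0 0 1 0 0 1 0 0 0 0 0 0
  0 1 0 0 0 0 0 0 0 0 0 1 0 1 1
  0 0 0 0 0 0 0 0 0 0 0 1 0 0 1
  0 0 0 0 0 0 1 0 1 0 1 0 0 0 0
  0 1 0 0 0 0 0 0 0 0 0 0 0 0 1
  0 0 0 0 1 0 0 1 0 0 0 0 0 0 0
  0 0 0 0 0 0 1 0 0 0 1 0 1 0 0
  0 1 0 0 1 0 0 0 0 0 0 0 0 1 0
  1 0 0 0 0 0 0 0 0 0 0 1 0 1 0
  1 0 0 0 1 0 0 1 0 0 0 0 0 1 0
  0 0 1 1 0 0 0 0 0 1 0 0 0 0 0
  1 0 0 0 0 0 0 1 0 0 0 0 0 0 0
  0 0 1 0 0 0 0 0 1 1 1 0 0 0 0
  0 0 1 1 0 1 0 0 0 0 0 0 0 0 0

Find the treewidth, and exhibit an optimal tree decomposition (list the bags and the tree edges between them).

Treewidth 3.
Bags: B1 = {1, 3, 5, 14}  B2 = {1, 2, 3, 14}  B3 = {1, 2, 3, 11}  B4 = {1, 2, 8, 11}  B5 = {2, 8, 11, 13}  B6 = {8, 9, 11, 13}  B7 = {4, 8, 9, 13}  B8 = {4, 9, 10, 13}  B9 = {0, 4, 9, 10}  B10 = {0, 4, 6, 10}  B11 = {0, 6, 7, 10}  B12 = {0, 6, 7, 12}
Tree: B1–B2, B2–B3, B3–B4, B4–B5, B5–B6, B6–B7, B7–B8, B8–B9, B9–B10, B10–B11, B11–B12

Each bag holds 4 vertices, so the decomposition has width 3, which upper-bounds the treewidth. For the lower bound: the 4 vertex sets {3,5,14}, {1}, {2}, {8,9,11,13} are disjoint, each induces a connected subgraph, and every pair is joined by at least one edge of G. Contracting each set to a single vertex therefore yields K_{4} as a minor, and since treewidth is minor-monotone, tw(G) ≥ tw(K_{4}) = 3. The upper and lower bounds meet at 3, so that is the treewidth.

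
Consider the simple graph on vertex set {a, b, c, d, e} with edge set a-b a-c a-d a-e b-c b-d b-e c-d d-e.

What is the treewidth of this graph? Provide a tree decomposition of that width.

Treewidth 3.
One optimal decomposition is:
Bags: B1 = {a, b, d, e}  B2 = {a, b, c, d}
Tree: B1–B2

Every bag has size at most 4, so the width is 4 − 1 = 3 and tw(G) ≤ 3. On the other hand G contains the 4-clique {a, b, d, e}. A clique must lie in a single bag of any decomposition, so no decomposition can have width below 3. Combining the bounds, tw(G) = 3.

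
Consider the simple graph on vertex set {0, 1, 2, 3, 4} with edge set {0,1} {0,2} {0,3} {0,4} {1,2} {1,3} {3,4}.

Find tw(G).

2

A width-2 tree decomposition is:
Bags: B1 = {0, 1, 2}  B2 = {0, 1, 3}  B3 = {0, 3, 4}
Tree: B1–B2, B2–B3
Every bag has size at most 3, so the width is 3 − 1 = 2 and tw(G) ≤ 2. For the lower bound, the 3 vertices {0, 1, 2} are pairwise adjacent, and any tree decomposition puts a clique entirely inside one bag — forcing width ≥ 2. Combining the bounds, tw(G) = 2.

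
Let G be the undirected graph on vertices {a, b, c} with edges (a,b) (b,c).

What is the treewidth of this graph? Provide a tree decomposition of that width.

Treewidth 1.
One optimal decomposition is:
Bags: B1 = {a, b}  B2 = {b, c}
Tree: B1–B2

The largest bag has 2 vertices, giving width 1; this decomposition certifies tw(G) ≤ 1. Since G has at least one edge (e.g. a–b), it is not an edgeless graph, so tw(G) ≥ 1. Therefore the treewidth is 1.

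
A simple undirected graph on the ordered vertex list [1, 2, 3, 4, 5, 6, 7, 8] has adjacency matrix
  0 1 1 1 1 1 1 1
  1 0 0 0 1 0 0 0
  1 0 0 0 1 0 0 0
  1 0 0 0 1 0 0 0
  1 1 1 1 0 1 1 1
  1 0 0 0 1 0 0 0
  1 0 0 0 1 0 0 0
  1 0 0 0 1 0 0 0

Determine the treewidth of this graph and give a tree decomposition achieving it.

Every bag has size at most 3, so the width is 3 − 1 = 2 and tw(G) ≤ 2. On the other hand G contains the 3-clique {1, 2, 5}. A clique must lie in a single bag of any decomposition, so no decomposition can have width below 2. Therefore the treewidth is 2.

Treewidth 2.
One optimal decomposition is:
Bags: B1 = {1, 3, 5}  B2 = {1, 2, 5}  B3 = {1, 5, 8}  B4 = {1, 5, 6}  B5 = {1, 4, 5}  B6 = {1, 5, 7}
Tree: B1–B2, B1–B3, B1–B4, B3–B5, B4–B6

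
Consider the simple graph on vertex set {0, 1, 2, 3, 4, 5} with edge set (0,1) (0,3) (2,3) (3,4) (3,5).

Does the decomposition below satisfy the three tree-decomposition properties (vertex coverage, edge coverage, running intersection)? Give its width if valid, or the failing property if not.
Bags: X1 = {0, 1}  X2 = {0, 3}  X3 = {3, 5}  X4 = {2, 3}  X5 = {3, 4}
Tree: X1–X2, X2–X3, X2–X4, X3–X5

Every vertex of G appears in some bag (union = {0, 1, 2, 3, 4, 5}); every edge is covered by a bag; and for each vertex v the set of bags containing v is connected in the bag tree. The decomposition is therefore valid. The largest bag has 2 vertices, so the width is 1.

Yes; width 1.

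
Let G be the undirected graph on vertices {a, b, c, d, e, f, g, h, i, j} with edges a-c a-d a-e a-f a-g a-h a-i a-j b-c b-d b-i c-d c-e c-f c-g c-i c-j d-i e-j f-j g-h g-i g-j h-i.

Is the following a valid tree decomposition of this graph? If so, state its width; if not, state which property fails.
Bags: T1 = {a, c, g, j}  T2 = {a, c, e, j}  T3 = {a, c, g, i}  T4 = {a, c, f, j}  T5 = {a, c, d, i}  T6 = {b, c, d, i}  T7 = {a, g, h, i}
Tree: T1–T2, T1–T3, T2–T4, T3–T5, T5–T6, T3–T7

Checking the three conditions: (i) the bags cover all of {a, b, c, d, e, f, g, h, i, j}; (ii) for each edge, some bag contains both endpoints; (iii) the bags containing any fixed vertex form a subtree. All hold, so the decomposition is valid with width 4 − 1 = 3.

Yes; width 3.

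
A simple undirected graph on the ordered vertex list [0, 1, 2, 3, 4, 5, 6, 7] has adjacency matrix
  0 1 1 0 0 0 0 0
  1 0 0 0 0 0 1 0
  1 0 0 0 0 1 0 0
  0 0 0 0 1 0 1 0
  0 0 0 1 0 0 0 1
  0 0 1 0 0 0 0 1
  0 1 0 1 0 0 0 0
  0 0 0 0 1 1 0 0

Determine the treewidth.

2

A width-2 tree decomposition is:
Bags: B1 = {4, 5, 7}  B2 = {2, 4, 5}  B3 = {0, 2, 4}  B4 = {0, 1, 4}  B5 = {1, 4, 6}  B6 = {3, 4, 6}
Tree: B1–B2, B2–B3, B3–B4, B4–B5, B5–B6
Each bag holds 3 vertices, so the decomposition has width 2, which upper-bounds the treewidth. The edges 4–7–5–2–0–1–6–3–4 form a cycle, so G is not a tree and its treewidth is at least 2. Hence tw(G) = 2 exactly.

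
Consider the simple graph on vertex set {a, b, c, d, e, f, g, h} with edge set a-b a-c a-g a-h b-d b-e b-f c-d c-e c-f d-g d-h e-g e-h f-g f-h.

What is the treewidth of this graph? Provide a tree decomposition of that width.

Treewidth 4.
One optimal decomposition is:
Bags: B1 = {a, d, e, f, g}  B2 = {a, c, d, e, f}  B3 = {a, b, d, e, f}  B4 = {a, d, e, f, h}
Tree: B1–B2, B2–B3, B3–B4

Every bag has size at most 5, so the width is 5 − 1 = 4 and tw(G) ≤ 4. For the lower bound: the 5 vertex sets {a,g}, {c,d}, {b,e}, {f}, {h} are disjoint, each induces a connected subgraph, and every pair is joined by at least one edge of G. Contracting each set to a single vertex therefore yields K_{5} as a minor, and since treewidth is minor-monotone, tw(G) ≥ tw(K_{5}) = 4. The upper and lower bounds meet at 4, so that is the treewidth.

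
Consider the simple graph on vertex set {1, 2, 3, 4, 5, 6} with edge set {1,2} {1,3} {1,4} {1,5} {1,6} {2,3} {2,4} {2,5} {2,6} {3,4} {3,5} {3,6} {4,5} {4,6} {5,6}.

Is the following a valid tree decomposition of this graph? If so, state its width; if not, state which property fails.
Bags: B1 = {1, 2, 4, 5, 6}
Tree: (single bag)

A tree decomposition must satisfy three properties: every vertex lies in some bag; for every edge, both endpoints lie together in some bag; and for every vertex, the bags containing it form a connected subtree. Here vertex 3 appears in no bag, so the decomposition is invalid.

No — vertex 3 appears in no bag.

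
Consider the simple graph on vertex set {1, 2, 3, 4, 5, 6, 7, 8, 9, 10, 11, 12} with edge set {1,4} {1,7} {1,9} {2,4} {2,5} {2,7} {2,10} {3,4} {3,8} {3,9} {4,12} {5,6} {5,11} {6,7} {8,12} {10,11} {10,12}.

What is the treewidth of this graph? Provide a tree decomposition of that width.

The largest bag has 4 vertices, giving width 3; this decomposition certifies tw(G) ≤ 3. For the lower bound: the 4 vertex sets {5,6,11}, {10}, {2}, {1,4,7,12} are disjoint, each induces a connected subgraph, and every pair is joined by at least one edge of G. Contracting each set to a single vertex therefore yields K_{4} as a minor, and since treewidth is minor-monotone, tw(G) ≥ tw(K_{4}) = 3. The upper and lower bounds meet at 3, so that is the treewidth.

Treewidth 3.
Bags: B1 = {5, 6, 10, 11}  B2 = {2, 5, 6, 10}  B3 = {2, 6, 7, 10}  B4 = {2, 7, 10, 12}  B5 = {2, 4, 7, 12}  B6 = {1, 4, 7, 12}  B7 = {1, 4, 8, 12}  B8 = {1, 3, 4, 8}  B9 = {1, 3, 8, 9}
Tree: B1–B2, B2–B3, B3–B4, B4–B5, B5–B6, B6–B7, B7–B8, B8–B9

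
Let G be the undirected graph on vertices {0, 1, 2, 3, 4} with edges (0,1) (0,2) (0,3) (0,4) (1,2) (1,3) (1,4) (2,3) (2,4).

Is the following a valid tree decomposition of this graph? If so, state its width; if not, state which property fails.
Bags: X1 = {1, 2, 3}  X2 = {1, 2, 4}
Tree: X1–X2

No — vertex 0 appears in no bag.

A tree decomposition must satisfy three properties: every vertex lies in some bag; for every edge, both endpoints lie together in some bag; and for every vertex, the bags containing it form a connected subtree. Here vertex 0 appears in no bag, so the decomposition is invalid.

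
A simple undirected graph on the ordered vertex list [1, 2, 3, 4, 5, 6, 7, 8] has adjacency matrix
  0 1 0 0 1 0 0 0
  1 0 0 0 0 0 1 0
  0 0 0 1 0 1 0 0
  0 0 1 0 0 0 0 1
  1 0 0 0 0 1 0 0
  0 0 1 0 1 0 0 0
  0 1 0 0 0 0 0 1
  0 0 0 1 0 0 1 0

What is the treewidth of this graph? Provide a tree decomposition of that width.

Every bag has size at most 3, so the width is 3 − 1 = 2 and tw(G) ≤ 2. The edges 1–2–7–8–4–3–6–5–1 form a cycle, so G is not a tree and its treewidth is at least 2. The upper and lower bounds meet at 2, so that is the treewidth.

Treewidth 2.
One optimal decomposition is:
Bags: B1 = {1, 2, 7}  B2 = {1, 7, 8}  B3 = {1, 4, 8}  B4 = {1, 3, 4}  B5 = {1, 3, 6}  B6 = {1, 5, 6}
Tree: B1–B2, B2–B3, B3–B4, B4–B5, B5–B6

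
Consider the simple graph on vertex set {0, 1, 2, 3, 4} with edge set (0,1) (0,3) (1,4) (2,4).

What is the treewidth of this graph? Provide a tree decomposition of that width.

Treewidth 1.
Bags: B1 = {0, 1}  B2 = {1, 4}  B3 = {2, 4}  B4 = {0, 3}
Tree: B1–B2, B2–B3, B1–B4

Each bag holds 2 vertices, so the decomposition has width 1, which upper-bounds the treewidth. Since G has at least one edge (e.g. 1–0), it is not an edgeless graph, so tw(G) ≥ 1. Combining the bounds, tw(G) = 1.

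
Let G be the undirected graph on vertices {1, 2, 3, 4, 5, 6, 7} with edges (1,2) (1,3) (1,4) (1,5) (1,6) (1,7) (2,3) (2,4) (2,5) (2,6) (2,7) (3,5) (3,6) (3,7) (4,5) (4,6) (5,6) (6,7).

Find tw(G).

A width-4 tree decomposition is:
Bags: B1 = {1, 2, 4, 5, 6}  B2 = {1, 2, 3, 5, 6}  B3 = {1, 2, 3, 6, 7}
Tree: B1–B2, B2–B3
Every bag has size at most 5, so the width is 5 − 1 = 4 and tw(G) ≤ 4. On the other hand G contains the 5-clique {1, 2, 3, 5, 6}. A clique must lie in a single bag of any decomposition, so no decomposition can have width below 4. The upper and lower bounds meet at 4, so that is the treewidth.

4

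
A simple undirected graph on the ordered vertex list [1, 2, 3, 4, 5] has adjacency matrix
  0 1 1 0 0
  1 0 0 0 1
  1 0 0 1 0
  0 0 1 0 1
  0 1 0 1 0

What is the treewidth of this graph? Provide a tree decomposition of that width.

The largest bag has 3 vertices, giving width 2; this decomposition certifies tw(G) ≤ 2. The edges 5–2–1–3–4–5 form a cycle, so G is not a tree and its treewidth is at least 2. The upper and lower bounds meet at 2, so that is the treewidth.

Treewidth 2.
Bags: B1 = {1, 2, 5}  B2 = {1, 3, 5}  B3 = {3, 4, 5}
Tree: B1–B2, B2–B3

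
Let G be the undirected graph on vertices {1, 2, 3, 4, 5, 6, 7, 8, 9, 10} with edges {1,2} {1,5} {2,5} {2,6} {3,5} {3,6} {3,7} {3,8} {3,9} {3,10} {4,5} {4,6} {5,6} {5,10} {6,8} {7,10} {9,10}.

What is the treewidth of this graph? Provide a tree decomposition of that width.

Every bag has size at most 3, so the width is 3 − 1 = 2 and tw(G) ≤ 2. For the lower bound, the 3 vertices {1, 2, 5} are pairwise adjacent, and any tree decomposition puts a clique entirely inside one bag — forcing width ≥ 2. Hence tw(G) = 2 exactly.

Treewidth 2.
One optimal decomposition is:
Bags: B1 = {4, 5, 6}  B2 = {2, 5, 6}  B3 = {3, 5, 6}  B4 = {3, 5, 10}  B5 = {1, 2, 5}  B6 = {3, 9, 10}  B7 = {3, 6, 8}  B8 = {3, 7, 10}
Tree: B1–B2, B2–B3, B3–B4, B2–B5, B4–B6, B3–B7, B4–B8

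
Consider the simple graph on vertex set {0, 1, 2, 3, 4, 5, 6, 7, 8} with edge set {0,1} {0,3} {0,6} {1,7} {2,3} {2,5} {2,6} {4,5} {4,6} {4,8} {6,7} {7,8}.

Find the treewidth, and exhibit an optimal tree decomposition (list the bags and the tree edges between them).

The largest bag has 4 vertices, giving width 3; this decomposition certifies tw(G) ≤ 3. For the lower bound: the 4 vertex sets {0,1,3}, {7}, {6}, {2,4,5,8} are disjoint, each induces a connected subgraph, and every pair is joined by at least one edge of G. Contracting each set to a single vertex therefore yields K_{4} as a minor, and since treewidth is minor-monotone, tw(G) ≥ tw(K_{4}) = 3. The upper and lower bounds meet at 3, so that is the treewidth.

Treewidth 3.
One such decomposition:
Bags: B1 = {0, 1, 3, 7}  B2 = {0, 3, 6, 7}  B3 = {2, 3, 6, 7}  B4 = {2, 6, 7, 8}  B5 = {2, 4, 6, 8}  B6 = {2, 4, 5, 8}
Tree: B1–B2, B2–B3, B3–B4, B4–B5, B5–B6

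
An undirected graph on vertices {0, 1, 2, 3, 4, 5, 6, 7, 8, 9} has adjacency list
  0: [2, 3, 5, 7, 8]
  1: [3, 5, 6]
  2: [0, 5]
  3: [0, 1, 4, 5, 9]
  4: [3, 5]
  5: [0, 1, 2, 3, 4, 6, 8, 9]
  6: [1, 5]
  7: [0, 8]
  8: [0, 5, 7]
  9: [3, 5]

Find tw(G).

2

A width-2 tree decomposition is:
Bags: B1 = {0, 3, 5}  B2 = {1, 3, 5}  B3 = {1, 5, 6}  B4 = {3, 5, 9}  B5 = {3, 4, 5}  B6 = {0, 5, 8}  B7 = {0, 2, 5}  B8 = {0, 7, 8}
Tree: B1–B2, B2–B3, B1–B4, B1–B5, B1–B6, B1–B7, B6–B8
Each bag holds 3 vertices, so the decomposition has width 2, which upper-bounds the treewidth. On the other hand G contains the 3-clique {0, 5, 8}. A clique must lie in a single bag of any decomposition, so no decomposition can have width below 2. Combining the bounds, tw(G) = 2.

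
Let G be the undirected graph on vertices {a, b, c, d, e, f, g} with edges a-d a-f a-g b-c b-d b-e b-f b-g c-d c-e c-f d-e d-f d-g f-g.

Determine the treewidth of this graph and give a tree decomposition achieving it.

The largest bag has 4 vertices, giving width 3; this decomposition certifies tw(G) ≤ 3. Conversely, {b, c, d, e} is a clique of size 4, and the vertices of any clique must share a bag in every tree decomposition; so some bag has ≥ 4 vertices and tw(G) ≥ 3. Hence tw(G) = 3 exactly.

Treewidth 3.
Bags: B1 = {b, d, f, g}  B2 = {a, d, f, g}  B3 = {b, c, d, f}  B4 = {b, c, d, e}
Tree: B1–B2, B1–B3, B3–B4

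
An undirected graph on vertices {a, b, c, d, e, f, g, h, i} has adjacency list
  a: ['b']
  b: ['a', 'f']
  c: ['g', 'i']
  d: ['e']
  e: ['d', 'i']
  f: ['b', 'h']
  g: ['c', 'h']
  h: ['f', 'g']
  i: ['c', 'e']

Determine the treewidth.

A width-1 tree decomposition is:
Bags: B1 = {a, b}  B2 = {b, f}  B3 = {f, h}  B4 = {g, h}  B5 = {c, g}  B6 = {c, i}  B7 = {e, i}  B8 = {d, e}
Tree: B1–B2, B2–B3, B3–B4, B4–B5, B5–B6, B6–B7, B7–B8
The largest bag has 2 vertices, giving width 1; this decomposition certifies tw(G) ≤ 1. G has an edge, so its treewidth is at least 1. Therefore the treewidth is 1.

1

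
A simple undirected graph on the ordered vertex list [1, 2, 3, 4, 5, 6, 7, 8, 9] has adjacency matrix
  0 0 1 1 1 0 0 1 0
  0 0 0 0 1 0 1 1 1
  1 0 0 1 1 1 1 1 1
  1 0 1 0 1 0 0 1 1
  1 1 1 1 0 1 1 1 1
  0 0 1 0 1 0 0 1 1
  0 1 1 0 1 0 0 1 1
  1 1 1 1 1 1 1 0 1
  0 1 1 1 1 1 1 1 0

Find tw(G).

4

A width-4 tree decomposition is:
Bags: B1 = {3, 4, 5, 8, 9}  B2 = {3, 5, 7, 8, 9}  B3 = {1, 3, 4, 5, 8}  B4 = {3, 5, 6, 8, 9}  B5 = {2, 5, 7, 8, 9}
Tree: B1–B2, B1–B3, B2–B4, B2–B5
Each bag holds 5 vertices, so the decomposition has width 4, which upper-bounds the treewidth. Conversely, {2, 5, 7, 8, 9} is a clique of size 5, and the vertices of any clique must share a bag in every tree decomposition; so some bag has ≥ 5 vertices and tw(G) ≥ 4. Combining the bounds, tw(G) = 4.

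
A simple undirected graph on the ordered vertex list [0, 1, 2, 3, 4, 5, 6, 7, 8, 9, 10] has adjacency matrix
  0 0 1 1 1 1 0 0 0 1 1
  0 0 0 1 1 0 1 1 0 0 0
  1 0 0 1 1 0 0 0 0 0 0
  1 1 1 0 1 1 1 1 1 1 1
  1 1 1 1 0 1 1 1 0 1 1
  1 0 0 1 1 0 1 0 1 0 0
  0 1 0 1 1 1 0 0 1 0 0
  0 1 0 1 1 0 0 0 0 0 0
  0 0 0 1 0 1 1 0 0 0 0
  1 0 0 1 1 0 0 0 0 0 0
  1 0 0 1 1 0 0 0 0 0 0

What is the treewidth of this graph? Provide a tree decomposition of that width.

The largest bag has 4 vertices, giving width 3; this decomposition certifies tw(G) ≤ 3. On the other hand G contains the 4-clique {3, 5, 6, 8}. A clique must lie in a single bag of any decomposition, so no decomposition can have width below 3. Hence tw(G) = 3 exactly.

Treewidth 3.
One optimal decomposition is:
Bags: B1 = {3, 4, 5, 6}  B2 = {0, 3, 4, 5}  B3 = {1, 3, 4, 6}  B4 = {0, 3, 4, 9}  B5 = {0, 3, 4, 10}  B6 = {3, 5, 6, 8}  B7 = {0, 2, 3, 4}  B8 = {1, 3, 4, 7}
Tree: B1–B2, B1–B3, B2–B4, B4–B5, B1–B6, B2–B7, B3–B8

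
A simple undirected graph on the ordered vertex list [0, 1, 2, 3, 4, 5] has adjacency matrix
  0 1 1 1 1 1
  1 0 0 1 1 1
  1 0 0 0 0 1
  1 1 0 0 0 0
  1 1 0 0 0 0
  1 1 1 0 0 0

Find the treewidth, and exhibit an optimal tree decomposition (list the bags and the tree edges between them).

Treewidth 2.
One optimal decomposition is:
Bags: B1 = {0, 1, 3}  B2 = {0, 1, 5}  B3 = {0, 2, 5}  B4 = {0, 1, 4}
Tree: B1–B2, B2–B3, B1–B4

The largest bag has 3 vertices, giving width 2; this decomposition certifies tw(G) ≤ 2. Conversely, {0, 1, 3} is a clique of size 3, and the vertices of any clique must share a bag in every tree decomposition; so some bag has ≥ 3 vertices and tw(G) ≥ 2. Combining the bounds, tw(G) = 2.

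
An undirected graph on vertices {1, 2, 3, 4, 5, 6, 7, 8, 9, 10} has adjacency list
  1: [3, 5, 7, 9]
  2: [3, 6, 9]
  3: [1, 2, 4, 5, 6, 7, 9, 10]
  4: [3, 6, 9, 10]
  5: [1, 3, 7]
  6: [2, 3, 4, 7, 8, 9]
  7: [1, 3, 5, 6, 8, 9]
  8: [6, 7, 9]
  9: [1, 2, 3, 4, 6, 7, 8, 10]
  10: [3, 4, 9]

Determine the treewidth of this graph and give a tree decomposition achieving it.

Treewidth 3.
One such decomposition:
Bags: B1 = {3, 6, 7, 9}  B2 = {2, 3, 6, 9}  B3 = {6, 7, 8, 9}  B4 = {3, 4, 6, 9}  B5 = {1, 3, 7, 9}  B6 = {1, 3, 5, 7}  B7 = {3, 4, 9, 10}
Tree: B1–B2, B1–B3, B1–B4, B1–B5, B5–B6, B4–B7

The largest bag has 4 vertices, giving width 3; this decomposition certifies tw(G) ≤ 3. Conversely, {6, 7, 8, 9} is a clique of size 4, and the vertices of any clique must share a bag in every tree decomposition; so some bag has ≥ 4 vertices and tw(G) ≥ 3. Hence tw(G) = 3 exactly.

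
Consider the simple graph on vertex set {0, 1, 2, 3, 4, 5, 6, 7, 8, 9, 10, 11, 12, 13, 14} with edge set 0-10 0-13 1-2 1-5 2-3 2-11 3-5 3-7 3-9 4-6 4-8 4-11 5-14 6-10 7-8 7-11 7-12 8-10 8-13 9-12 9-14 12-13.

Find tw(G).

A width-3 tree decomposition is:
Bags: B1 = {1, 2, 5, 14}  B2 = {2, 3, 5, 14}  B3 = {2, 3, 9, 14}  B4 = {2, 3, 9, 11}  B5 = {3, 7, 9, 11}  B6 = {7, 9, 11, 12}  B7 = {4, 7, 11, 12}  B8 = {4, 7, 8, 12}  B9 = {4, 8, 12, 13}  B10 = {4, 6, 8, 13}  B11 = {6, 8, 10, 13}  B12 = {0, 6, 10, 13}
Tree: B1–B2, B2–B3, B3–B4, B4–B5, B5–B6, B6–B7, B7–B8, B8–B9, B9–B10, B10–B11, B11–B12
Each bag holds 4 vertices, so the decomposition has width 3, which upper-bounds the treewidth. For the lower bound: the 4 vertex sets {1,5,14}, {2}, {3}, {7,9,11,12} are disjoint, each induces a connected subgraph, and every pair is joined by at least one edge of G. Contracting each set to a single vertex therefore yields K_{4} as a minor, and since treewidth is minor-monotone, tw(G) ≥ tw(K_{4}) = 3. Therefore the treewidth is 3.

3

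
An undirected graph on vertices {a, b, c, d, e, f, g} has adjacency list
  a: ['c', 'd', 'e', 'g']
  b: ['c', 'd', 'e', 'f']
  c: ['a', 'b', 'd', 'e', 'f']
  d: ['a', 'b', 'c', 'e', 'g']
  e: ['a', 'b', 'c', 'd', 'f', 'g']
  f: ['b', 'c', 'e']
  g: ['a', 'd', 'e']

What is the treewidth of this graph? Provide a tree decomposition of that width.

Each bag holds 4 vertices, so the decomposition has width 3, which upper-bounds the treewidth. On the other hand G contains the 4-clique {a, d, e, g}. A clique must lie in a single bag of any decomposition, so no decomposition can have width below 3. Hence tw(G) = 3 exactly.

Treewidth 3.
One optimal decomposition is:
Bags: B1 = {b, c, d, e}  B2 = {a, c, d, e}  B3 = {a, d, e, g}  B4 = {b, c, e, f}
Tree: B1–B2, B2–B3, B1–B4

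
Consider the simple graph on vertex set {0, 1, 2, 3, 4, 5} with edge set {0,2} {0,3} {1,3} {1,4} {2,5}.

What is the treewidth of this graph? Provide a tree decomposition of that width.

Treewidth 1.
One optimal decomposition is:
Bags: B1 = {1, 4}  B2 = {1, 3}  B3 = {0, 3}  B4 = {0, 2}  B5 = {2, 5}
Tree: B1–B2, B2–B3, B3–B4, B4–B5

Every bag has size at most 2, so the width is 2 − 1 = 1 and tw(G) ≤ 1. G has an edge, so its treewidth is at least 1. The upper and lower bounds meet at 1, so that is the treewidth.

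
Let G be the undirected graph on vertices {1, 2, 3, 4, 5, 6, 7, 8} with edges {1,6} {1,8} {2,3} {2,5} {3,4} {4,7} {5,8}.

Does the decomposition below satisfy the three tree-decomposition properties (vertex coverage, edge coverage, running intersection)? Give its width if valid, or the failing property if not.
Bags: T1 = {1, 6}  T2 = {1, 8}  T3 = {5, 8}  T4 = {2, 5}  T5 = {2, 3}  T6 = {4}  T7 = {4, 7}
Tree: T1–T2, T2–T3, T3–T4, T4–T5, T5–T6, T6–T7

A tree decomposition must satisfy three properties: every vertex lies in some bag; for every edge, both endpoints lie together in some bag; and for every vertex, the bags containing it form a connected subtree. Here edge (3,4) lies in no bag, so the decomposition is invalid.

No — edge (3,4) lies in no bag.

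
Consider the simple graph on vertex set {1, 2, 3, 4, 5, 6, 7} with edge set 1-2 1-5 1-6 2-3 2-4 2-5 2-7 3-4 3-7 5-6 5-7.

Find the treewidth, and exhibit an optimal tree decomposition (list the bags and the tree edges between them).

Every bag has size at most 3, so the width is 3 − 1 = 2 and tw(G) ≤ 2. Conversely, {1, 2, 5} is a clique of size 3, and the vertices of any clique must share a bag in every tree decomposition; so some bag has ≥ 3 vertices and tw(G) ≥ 2. Combining the bounds, tw(G) = 2.

Treewidth 2.
One optimal decomposition is:
Bags: B1 = {2, 3, 7}  B2 = {2, 5, 7}  B3 = {2, 3, 4}  B4 = {1, 2, 5}  B5 = {1, 5, 6}
Tree: B1–B2, B1–B3, B2–B4, B4–B5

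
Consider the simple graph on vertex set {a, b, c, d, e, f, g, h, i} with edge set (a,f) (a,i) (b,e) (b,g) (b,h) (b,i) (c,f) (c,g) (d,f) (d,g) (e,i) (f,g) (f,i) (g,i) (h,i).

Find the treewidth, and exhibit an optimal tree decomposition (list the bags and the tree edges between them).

Treewidth 2.
One optimal decomposition is:
Bags: B1 = {a, f, i}  B2 = {f, g, i}  B3 = {b, g, i}  B4 = {c, f, g}  B5 = {d, f, g}  B6 = {b, e, i}  B7 = {b, h, i}
Tree: B1–B2, B2–B3, B2–B4, B2–B5, B3–B6, B3–B7

Every bag has size at most 3, so the width is 3 − 1 = 2 and tw(G) ≤ 2. Conversely, {d, f, g} is a clique of size 3, and the vertices of any clique must share a bag in every tree decomposition; so some bag has ≥ 3 vertices and tw(G) ≥ 2. Combining the bounds, tw(G) = 2.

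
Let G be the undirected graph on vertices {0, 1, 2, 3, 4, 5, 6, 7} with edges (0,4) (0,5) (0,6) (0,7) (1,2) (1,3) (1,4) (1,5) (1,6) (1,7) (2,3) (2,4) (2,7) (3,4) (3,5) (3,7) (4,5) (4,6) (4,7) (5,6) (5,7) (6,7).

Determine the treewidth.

A width-4 tree decomposition is:
Bags: B1 = {1, 3, 4, 5, 7}  B2 = {1, 4, 5, 6, 7}  B3 = {0, 4, 5, 6, 7}  B4 = {1, 2, 3, 4, 7}
Tree: B1–B2, B2–B3, B1–B4
Every bag has size at most 5, so the width is 5 − 1 = 4 and tw(G) ≤ 4. Conversely, {0, 4, 5, 6, 7} is a clique of size 5, and the vertices of any clique must share a bag in every tree decomposition; so some bag has ≥ 5 vertices and tw(G) ≥ 4. Combining the bounds, tw(G) = 4.

4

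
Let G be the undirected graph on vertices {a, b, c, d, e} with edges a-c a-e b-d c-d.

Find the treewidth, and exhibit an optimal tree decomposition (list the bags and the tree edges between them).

Treewidth 1.
One optimal decomposition is:
Bags: B1 = {c, d}  B2 = {b, d}  B3 = {a, c}  B4 = {a, e}
Tree: B1–B2, B1–B3, B3–B4

Every bag has size at most 2, so the width is 2 − 1 = 1 and tw(G) ≤ 1. Since G has at least one edge (e.g. c–d), it is not an edgeless graph, so tw(G) ≥ 1. Hence tw(G) = 1 exactly.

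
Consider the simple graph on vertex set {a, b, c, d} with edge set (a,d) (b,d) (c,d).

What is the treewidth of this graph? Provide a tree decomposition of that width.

The largest bag has 2 vertices, giving width 1; this decomposition certifies tw(G) ≤ 1. G has an edge, so its treewidth is at least 1. The upper and lower bounds meet at 1, so that is the treewidth.

Treewidth 1.
One such decomposition:
Bags: B1 = {a, d}  B2 = {b, d}  B3 = {c, d}
Tree: B1–B2, B1–B3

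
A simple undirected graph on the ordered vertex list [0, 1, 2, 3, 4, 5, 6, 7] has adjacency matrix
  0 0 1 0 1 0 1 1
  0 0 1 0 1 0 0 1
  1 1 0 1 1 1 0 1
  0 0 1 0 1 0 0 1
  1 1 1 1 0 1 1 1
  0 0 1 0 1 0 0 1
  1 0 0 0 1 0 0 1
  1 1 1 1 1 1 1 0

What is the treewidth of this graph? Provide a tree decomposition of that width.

Every bag has size at most 4, so the width is 4 − 1 = 3 and tw(G) ≤ 3. Conversely, {0, 2, 4, 7} is a clique of size 4, and the vertices of any clique must share a bag in every tree decomposition; so some bag has ≥ 4 vertices and tw(G) ≥ 3. The upper and lower bounds meet at 3, so that is the treewidth.

Treewidth 3.
One optimal decomposition is:
Bags: B1 = {0, 2, 4, 7}  B2 = {2, 4, 5, 7}  B3 = {0, 4, 6, 7}  B4 = {2, 3, 4, 7}  B5 = {1, 2, 4, 7}
Tree: B1–B2, B1–B3, B1–B4, B1–B5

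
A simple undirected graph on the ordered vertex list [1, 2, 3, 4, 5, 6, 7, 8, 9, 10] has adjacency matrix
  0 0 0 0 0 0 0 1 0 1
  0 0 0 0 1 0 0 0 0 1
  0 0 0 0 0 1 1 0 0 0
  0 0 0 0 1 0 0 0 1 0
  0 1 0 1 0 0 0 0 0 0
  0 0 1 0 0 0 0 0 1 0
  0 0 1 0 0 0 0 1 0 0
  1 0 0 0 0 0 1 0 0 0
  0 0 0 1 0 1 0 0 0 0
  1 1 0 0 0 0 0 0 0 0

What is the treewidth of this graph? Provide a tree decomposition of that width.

Each bag holds 3 vertices, so the decomposition has width 2, which upper-bounds the treewidth. The edges 7–3–6–9–4–5–2–10–1–8–7 form a cycle, so G is not a tree and its treewidth is at least 2. The upper and lower bounds meet at 2, so that is the treewidth.

Treewidth 2.
Bags: B1 = {3, 6, 7}  B2 = {6, 7, 9}  B3 = {4, 7, 9}  B4 = {4, 5, 7}  B5 = {2, 5, 7}  B6 = {2, 7, 10}  B7 = {1, 7, 10}  B8 = {1, 7, 8}
Tree: B1–B2, B2–B3, B3–B4, B4–B5, B5–B6, B6–B7, B7–B8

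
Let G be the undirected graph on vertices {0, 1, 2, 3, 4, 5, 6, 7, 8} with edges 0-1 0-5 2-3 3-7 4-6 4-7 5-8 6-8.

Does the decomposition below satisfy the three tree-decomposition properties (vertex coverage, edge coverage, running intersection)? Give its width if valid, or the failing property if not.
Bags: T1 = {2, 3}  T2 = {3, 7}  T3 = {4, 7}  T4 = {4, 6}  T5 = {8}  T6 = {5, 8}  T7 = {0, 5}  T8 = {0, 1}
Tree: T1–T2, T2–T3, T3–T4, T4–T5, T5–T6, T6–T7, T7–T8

A tree decomposition must satisfy three properties: every vertex lies in some bag; for every edge, both endpoints lie together in some bag; and for every vertex, the bags containing it form a connected subtree. Here edge (6,8) lies in no bag, so the decomposition is invalid.

No — edge (6,8) lies in no bag.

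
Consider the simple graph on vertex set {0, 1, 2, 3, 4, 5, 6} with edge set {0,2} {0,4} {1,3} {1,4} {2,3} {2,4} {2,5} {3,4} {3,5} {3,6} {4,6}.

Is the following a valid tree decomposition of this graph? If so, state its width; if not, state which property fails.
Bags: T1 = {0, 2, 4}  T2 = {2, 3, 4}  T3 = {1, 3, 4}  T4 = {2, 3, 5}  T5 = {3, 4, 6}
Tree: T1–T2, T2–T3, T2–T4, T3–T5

Checking the three conditions: (i) the bags cover all of {0, 1, 2, 3, 4, 5, 6}; (ii) for each edge, some bag contains both endpoints; (iii) the bags containing any fixed vertex form a subtree. All hold, so the decomposition is valid with width 3 − 1 = 2.

Yes; width 2.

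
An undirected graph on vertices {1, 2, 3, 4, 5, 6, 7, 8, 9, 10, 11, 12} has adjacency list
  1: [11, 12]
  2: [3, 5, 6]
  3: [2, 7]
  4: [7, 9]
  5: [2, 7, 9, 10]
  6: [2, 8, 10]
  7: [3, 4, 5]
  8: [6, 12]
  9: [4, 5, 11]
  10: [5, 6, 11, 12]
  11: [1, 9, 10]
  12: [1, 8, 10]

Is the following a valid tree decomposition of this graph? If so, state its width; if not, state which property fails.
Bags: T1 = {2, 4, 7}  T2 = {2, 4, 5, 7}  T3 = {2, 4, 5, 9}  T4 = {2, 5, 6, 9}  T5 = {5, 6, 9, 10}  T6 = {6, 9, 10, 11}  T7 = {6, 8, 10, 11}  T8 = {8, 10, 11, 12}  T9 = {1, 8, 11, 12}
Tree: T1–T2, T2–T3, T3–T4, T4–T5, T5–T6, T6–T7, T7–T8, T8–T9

A tree decomposition must satisfy three properties: every vertex lies in some bag; for every edge, both endpoints lie together in some bag; and for every vertex, the bags containing it form a connected subtree. Here vertex 3 appears in no bag, so the decomposition is invalid.

No — vertex 3 appears in no bag.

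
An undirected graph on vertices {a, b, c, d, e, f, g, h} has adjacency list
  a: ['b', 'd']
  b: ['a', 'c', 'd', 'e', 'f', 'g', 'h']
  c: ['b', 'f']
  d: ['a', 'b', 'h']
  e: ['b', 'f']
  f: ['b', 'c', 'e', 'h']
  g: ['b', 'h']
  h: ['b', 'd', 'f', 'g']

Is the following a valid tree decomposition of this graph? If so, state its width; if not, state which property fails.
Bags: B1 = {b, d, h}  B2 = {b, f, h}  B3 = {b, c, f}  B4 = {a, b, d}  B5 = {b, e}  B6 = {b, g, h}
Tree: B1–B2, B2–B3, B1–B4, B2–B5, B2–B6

No — edge (f,e) lies in no bag.

A tree decomposition must satisfy three properties: every vertex lies in some bag; for every edge, both endpoints lie together in some bag; and for every vertex, the bags containing it form a connected subtree. Here edge (f,e) lies in no bag, so the decomposition is invalid.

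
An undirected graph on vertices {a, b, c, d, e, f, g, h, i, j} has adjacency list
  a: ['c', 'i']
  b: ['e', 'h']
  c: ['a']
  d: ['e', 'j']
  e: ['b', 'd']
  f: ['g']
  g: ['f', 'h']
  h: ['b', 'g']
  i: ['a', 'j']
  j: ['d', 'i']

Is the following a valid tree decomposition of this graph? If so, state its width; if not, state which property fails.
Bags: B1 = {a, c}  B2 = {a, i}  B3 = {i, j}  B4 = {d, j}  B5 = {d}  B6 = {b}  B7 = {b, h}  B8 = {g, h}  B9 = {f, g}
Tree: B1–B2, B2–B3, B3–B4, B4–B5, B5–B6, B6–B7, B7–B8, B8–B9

No — vertex e appears in no bag.

A tree decomposition must satisfy three properties: every vertex lies in some bag; for every edge, both endpoints lie together in some bag; and for every vertex, the bags containing it form a connected subtree. Here vertex e appears in no bag, so the decomposition is invalid.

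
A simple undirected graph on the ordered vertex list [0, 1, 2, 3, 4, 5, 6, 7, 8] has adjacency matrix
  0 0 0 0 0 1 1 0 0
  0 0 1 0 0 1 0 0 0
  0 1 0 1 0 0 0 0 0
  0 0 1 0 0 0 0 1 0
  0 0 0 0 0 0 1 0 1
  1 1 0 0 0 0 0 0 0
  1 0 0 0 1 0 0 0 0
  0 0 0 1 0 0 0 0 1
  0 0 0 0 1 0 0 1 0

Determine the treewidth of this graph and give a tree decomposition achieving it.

Treewidth 2.
One optimal decomposition is:
Bags: B1 = {0, 1, 5}  B2 = {0, 1, 6}  B3 = {1, 4, 6}  B4 = {1, 4, 8}  B5 = {1, 7, 8}  B6 = {1, 3, 7}  B7 = {1, 2, 3}
Tree: B1–B2, B2–B3, B3–B4, B4–B5, B5–B6, B6–B7

Every bag has size at most 3, so the width is 3 − 1 = 2 and tw(G) ≤ 2. Since 1–5–0–6–4–8–7–3–2–1 is a cycle in G, G is not acyclic. Forests are exactly the graphs of treewidth ≤ 1, so tw(G) ≥ 2. Hence tw(G) = 2 exactly.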